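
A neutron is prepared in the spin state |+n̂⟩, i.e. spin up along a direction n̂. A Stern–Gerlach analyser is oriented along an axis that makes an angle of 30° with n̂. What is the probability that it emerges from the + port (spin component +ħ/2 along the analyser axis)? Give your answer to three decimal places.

For spin-½, the probability of finding spin-up along an axis at angle θ to the initial spin direction is cos²(θ/2); spin-down is sin²(θ/2).
θ = 30°, so P = cos²(15°) ≈ 0.933.

0.933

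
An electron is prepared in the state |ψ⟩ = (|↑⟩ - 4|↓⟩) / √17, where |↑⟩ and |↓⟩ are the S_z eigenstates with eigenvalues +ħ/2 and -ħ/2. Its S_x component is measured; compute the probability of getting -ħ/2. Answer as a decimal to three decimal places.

|-x⟩ = (|↑⟩ - |↓⟩)/√2, so ⟨-x|ψ⟩ = (5) / (√2·√17).
P = |5|² / 34 = 25/34.

0.735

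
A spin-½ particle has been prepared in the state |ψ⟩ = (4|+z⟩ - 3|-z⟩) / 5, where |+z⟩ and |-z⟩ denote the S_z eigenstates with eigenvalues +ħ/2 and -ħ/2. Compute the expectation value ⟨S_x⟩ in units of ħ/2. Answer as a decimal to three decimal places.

⟨σ_x⟩ = 2 Re(a* b)/(|a|²+|b|²) with a = 4, b = -3.
a* b = -12, so ⟨σ_x⟩ = -24/25.
⟨S_x⟩ = (ħ/2)·⟨σ_x⟩.

-0.960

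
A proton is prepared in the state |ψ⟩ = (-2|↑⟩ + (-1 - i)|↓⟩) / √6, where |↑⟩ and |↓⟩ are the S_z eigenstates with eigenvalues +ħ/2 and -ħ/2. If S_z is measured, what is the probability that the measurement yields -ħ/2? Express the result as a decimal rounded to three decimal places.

The -ħ/2 outcome corresponds to |↓⟩. Its amplitude in |ψ⟩ is (-1 - i)/√6.
P = |-1 - i|² / 6 = 2/6.

0.333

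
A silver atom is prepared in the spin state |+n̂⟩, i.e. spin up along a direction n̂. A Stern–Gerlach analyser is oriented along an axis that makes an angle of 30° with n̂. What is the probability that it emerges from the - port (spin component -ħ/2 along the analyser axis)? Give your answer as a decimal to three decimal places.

For spin-½, the probability of finding spin-up along an axis at angle θ to the initial spin direction is cos²(θ/2); spin-down is sin²(θ/2).
θ = 30°, so P = sin²(15°) ≈ 0.067.

0.067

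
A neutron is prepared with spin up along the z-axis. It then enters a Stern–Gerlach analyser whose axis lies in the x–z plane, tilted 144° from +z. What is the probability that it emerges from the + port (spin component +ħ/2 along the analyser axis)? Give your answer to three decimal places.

For spin-½, the probability of finding spin-up along an axis at angle θ to the initial spin direction is cos²(θ/2); spin-down is sin²(θ/2).
θ = 144°, so P = cos²(72°) ≈ 0.095.

0.095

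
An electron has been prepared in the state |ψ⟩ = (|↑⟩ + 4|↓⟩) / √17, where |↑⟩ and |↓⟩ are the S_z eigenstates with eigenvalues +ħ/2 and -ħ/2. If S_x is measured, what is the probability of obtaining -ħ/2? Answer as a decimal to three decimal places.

|-x⟩ = (|↑⟩ - |↓⟩)/√2, so ⟨-x|ψ⟩ = (-3) / (√2·√17).
P = |-3|² / 34 = 9/34.

0.265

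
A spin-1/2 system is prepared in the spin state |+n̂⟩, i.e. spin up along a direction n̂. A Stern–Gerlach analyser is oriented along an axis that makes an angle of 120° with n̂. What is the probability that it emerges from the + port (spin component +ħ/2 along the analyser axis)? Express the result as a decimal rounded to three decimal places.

For spin-½, the probability of finding spin-up along an axis at angle θ to the initial spin direction is cos²(θ/2); spin-down is sin²(θ/2).
θ = 120°, so P = cos²(60°) ≈ 0.250.

0.250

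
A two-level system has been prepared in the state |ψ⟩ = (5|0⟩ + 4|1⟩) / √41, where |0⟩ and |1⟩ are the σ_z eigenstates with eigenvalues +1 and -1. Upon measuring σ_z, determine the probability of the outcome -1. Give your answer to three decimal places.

The -1 outcome corresponds to |1⟩. Its amplitude in |ψ⟩ is 4/√41.
P = |4|² / 41 = 16/41.

0.390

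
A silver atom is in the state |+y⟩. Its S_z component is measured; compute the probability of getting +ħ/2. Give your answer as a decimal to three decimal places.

0.500

In the S_z basis, |+y⟩ = (|↑⟩ + i|↓⟩)/√2 and |+z⟩ = |↑⟩.
|⟨+z|+y⟩|² = 1/2.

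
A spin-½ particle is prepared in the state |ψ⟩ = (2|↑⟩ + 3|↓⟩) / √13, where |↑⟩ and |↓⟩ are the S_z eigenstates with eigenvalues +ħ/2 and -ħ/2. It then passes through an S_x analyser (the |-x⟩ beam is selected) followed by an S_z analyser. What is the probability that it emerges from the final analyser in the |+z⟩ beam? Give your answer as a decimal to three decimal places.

0.019

First analyser (S_x): P(|-x⟩) = |⟨-x|ψ⟩|² = 1/26.
After stage 1 the state is |-x⟩; P(|+z⟩) = |⟨+z|-x⟩|² = 1/2.
Joint probability = 1/26 × 1/2 = 0.019.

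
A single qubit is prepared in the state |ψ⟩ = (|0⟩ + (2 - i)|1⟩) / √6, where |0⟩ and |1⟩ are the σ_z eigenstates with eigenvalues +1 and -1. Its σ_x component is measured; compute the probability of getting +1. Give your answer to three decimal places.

0.833

|+x⟩ = (|0⟩ + |1⟩)/√2, so ⟨+x|ψ⟩ = (3 - i) / (√2·√6).
P = |3 - i|² / 12 = 10/12.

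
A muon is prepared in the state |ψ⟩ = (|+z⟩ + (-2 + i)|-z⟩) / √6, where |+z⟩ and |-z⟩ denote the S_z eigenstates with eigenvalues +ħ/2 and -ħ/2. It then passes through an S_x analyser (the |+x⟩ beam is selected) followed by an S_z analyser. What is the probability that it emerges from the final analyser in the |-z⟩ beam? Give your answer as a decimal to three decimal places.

0.083

First analyser (S_x): P(|+x⟩) = |⟨+x|ψ⟩|² = 2/12.
After stage 1 the state is |+x⟩; P(|-z⟩) = |⟨-z|+x⟩|² = 1/2.
Joint probability = 2/12 × 1/2 = 0.083.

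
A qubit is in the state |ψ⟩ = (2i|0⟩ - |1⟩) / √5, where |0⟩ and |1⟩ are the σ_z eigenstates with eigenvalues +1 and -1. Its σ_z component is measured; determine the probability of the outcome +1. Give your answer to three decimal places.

The +1 outcome corresponds to |0⟩. Its amplitude in |ψ⟩ is 2i/√5.
P = |2i|² / 5 = 4/5.

0.800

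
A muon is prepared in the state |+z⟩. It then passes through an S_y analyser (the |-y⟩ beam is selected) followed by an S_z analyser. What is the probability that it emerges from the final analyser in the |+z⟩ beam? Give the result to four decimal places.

First analyser (S_y): from |+z⟩, P(|-y⟩) = 1/2.
After stage 1 the state is |-y⟩; P(|+z⟩) = |⟨+z|-y⟩|² = 1/2.
Joint probability = 1/2 × 1/2 = 0.2500.

0.2500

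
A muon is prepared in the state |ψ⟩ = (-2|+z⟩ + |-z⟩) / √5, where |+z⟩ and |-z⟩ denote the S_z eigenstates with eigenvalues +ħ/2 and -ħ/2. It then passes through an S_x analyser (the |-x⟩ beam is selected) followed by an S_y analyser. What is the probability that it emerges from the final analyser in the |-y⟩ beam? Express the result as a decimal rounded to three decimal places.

0.450

First analyser (S_x): P(|-x⟩) = |⟨-x|ψ⟩|² = 9/10.
After stage 1 the state is |-x⟩; P(|-y⟩) = |⟨-y|-x⟩|² = 1/2.
Joint probability = 9/10 × 1/2 = 0.450.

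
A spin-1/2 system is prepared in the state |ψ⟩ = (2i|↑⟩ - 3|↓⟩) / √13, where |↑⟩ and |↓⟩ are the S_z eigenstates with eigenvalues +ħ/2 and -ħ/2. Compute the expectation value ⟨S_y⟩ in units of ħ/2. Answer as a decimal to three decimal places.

⟨σ_y⟩ = 2 Im(a* b)/(|a|²+|b|²) with a = 2i, b = -3.
a* b = 6i, so ⟨σ_y⟩ = 12/13.
⟨S_y⟩ = (ħ/2)·⟨σ_y⟩.

0.923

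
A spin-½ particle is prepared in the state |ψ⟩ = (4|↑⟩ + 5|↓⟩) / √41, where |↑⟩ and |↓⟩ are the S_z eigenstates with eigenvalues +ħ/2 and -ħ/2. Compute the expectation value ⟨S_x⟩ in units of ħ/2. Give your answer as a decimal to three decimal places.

0.976

⟨σ_x⟩ = 2 Re(a* b)/(|a|²+|b|²) with a = 4, b = 5.
a* b = 20, so ⟨σ_x⟩ = 40/41.
⟨S_x⟩ = (ħ/2)·⟨σ_x⟩.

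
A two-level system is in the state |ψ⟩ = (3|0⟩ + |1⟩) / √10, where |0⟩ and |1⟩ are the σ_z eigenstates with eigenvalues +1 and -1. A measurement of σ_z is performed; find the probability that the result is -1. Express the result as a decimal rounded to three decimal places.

The -1 outcome corresponds to |1⟩. Its amplitude in |ψ⟩ is 1/√10.
P = |1|² / 10 = 1/10.

0.100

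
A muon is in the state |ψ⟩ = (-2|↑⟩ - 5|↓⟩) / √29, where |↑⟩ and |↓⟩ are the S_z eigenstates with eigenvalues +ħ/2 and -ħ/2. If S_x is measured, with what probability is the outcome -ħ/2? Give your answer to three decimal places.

|-x⟩ = (|↑⟩ - |↓⟩)/√2, so ⟨-x|ψ⟩ = (3) / (√2·√29).
P = |3|² / 58 = 9/58.

0.155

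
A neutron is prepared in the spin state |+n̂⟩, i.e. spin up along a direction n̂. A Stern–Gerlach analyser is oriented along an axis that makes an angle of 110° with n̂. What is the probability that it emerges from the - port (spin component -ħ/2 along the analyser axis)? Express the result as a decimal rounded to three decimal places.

For spin-½, the probability of finding spin-up along an axis at angle θ to the initial spin direction is cos²(θ/2); spin-down is sin²(θ/2).
θ = 110°, so P = sin²(55°) ≈ 0.671.

0.671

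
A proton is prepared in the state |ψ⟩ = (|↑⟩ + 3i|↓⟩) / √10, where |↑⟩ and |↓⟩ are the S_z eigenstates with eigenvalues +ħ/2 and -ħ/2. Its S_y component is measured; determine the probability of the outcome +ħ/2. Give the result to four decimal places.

0.8000

|+y⟩ = (|↑⟩ + i|↓⟩)/√2, so ⟨+y|ψ⟩ = (4) / (√2·√10).
P = |4|² / 20 = 16/20.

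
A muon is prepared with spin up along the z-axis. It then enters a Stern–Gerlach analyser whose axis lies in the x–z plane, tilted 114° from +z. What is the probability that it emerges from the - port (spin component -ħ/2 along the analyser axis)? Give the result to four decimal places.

0.7034

For spin-½, the probability of finding spin-up along an axis at angle θ to the initial spin direction is cos²(θ/2); spin-down is sin²(θ/2).
θ = 114°, so P = sin²(57°) ≈ 0.7034.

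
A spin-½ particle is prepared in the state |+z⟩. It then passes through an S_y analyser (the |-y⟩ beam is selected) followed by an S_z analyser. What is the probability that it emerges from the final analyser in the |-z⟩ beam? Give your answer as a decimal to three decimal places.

First analyser (S_y): from |+z⟩, P(|-y⟩) = 1/2.
After stage 1 the state is |-y⟩; P(|-z⟩) = |⟨-z|-y⟩|² = 1/2.
Joint probability = 1/2 × 1/2 = 0.250.

0.250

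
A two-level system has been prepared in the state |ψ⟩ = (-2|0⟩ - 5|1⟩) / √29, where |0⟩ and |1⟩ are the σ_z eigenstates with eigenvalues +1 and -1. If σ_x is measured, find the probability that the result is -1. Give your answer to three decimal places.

|-x⟩ = (|0⟩ - |1⟩)/√2, so ⟨-x|ψ⟩ = (3) / (√2·√29).
P = |3|² / 58 = 9/58.

0.155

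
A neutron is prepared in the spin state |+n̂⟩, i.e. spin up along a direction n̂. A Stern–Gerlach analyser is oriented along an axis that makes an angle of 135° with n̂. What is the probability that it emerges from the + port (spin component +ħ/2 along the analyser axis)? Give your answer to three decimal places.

For spin-½, the probability of finding spin-up along an axis at angle θ to the initial spin direction is cos²(θ/2); spin-down is sin²(θ/2).
θ = 135°, so P = cos²(67.5°) ≈ 0.146.

0.146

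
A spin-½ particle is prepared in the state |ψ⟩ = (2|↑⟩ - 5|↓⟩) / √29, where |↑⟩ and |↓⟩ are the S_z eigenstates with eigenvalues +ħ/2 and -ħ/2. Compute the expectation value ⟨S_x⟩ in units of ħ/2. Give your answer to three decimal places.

-0.690

⟨σ_x⟩ = 2 Re(a* b)/(|a|²+|b|²) with a = 2, b = -5.
a* b = -10, so ⟨σ_x⟩ = -20/29.
⟨S_x⟩ = (ħ/2)·⟨σ_x⟩.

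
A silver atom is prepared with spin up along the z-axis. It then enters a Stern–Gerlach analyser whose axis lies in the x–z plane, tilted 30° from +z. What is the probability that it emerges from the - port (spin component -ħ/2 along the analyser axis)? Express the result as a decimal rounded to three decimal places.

For spin-½, the probability of finding spin-up along an axis at angle θ to the initial spin direction is cos²(θ/2); spin-down is sin²(θ/2).
θ = 30°, so P = sin²(15°) ≈ 0.067.

0.067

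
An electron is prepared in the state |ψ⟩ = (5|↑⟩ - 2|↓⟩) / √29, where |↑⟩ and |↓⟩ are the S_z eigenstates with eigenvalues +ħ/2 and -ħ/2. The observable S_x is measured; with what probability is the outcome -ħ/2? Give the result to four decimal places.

|-x⟩ = (|↑⟩ - |↓⟩)/√2, so ⟨-x|ψ⟩ = (7) / (√2·√29).
P = |7|² / 58 = 49/58.

0.8448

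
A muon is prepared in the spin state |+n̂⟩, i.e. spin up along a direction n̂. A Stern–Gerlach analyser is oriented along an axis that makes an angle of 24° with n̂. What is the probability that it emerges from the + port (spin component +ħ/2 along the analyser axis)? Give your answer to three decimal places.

For spin-½, the probability of finding spin-up along an axis at angle θ to the initial spin direction is cos²(θ/2); spin-down is sin²(θ/2).
θ = 24°, so P = cos²(12°) ≈ 0.957.

0.957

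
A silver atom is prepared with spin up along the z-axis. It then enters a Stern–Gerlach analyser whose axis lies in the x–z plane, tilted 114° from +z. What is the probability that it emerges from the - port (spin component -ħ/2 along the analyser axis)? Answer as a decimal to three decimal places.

For spin-½, the probability of finding spin-up along an axis at angle θ to the initial spin direction is cos²(θ/2); spin-down is sin²(θ/2).
θ = 114°, so P = sin²(57°) ≈ 0.703.

0.703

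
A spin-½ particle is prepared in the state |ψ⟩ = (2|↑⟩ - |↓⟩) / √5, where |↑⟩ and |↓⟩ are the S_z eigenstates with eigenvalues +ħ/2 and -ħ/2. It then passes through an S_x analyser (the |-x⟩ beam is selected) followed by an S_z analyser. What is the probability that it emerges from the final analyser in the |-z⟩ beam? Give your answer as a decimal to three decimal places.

0.450

First analyser (S_x): P(|-x⟩) = |⟨-x|ψ⟩|² = 9/10.
After stage 1 the state is |-x⟩; P(|-z⟩) = |⟨-z|-x⟩|² = 1/2.
Joint probability = 9/10 × 1/2 = 0.450.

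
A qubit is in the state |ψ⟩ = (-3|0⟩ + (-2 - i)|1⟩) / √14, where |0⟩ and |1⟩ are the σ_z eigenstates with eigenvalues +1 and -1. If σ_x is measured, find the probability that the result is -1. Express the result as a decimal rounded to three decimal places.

0.071

|-x⟩ = (|0⟩ - |1⟩)/√2, so ⟨-x|ψ⟩ = (-1 + i) / (√2·√14).
P = |-1 + i|² / 28 = 2/28.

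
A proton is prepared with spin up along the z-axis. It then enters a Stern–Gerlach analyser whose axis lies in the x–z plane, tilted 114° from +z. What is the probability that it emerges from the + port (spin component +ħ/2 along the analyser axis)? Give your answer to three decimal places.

0.297

For spin-½, the probability of finding spin-up along an axis at angle θ to the initial spin direction is cos²(θ/2); spin-down is sin²(θ/2).
θ = 114°, so P = cos²(57°) ≈ 0.297.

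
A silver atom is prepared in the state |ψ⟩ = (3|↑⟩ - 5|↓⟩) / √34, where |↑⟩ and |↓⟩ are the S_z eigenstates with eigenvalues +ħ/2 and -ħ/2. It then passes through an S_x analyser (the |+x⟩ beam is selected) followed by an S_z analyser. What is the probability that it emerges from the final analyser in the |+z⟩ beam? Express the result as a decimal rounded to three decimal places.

First analyser (S_x): P(|+x⟩) = |⟨+x|ψ⟩|² = 4/68.
After stage 1 the state is |+x⟩; P(|+z⟩) = |⟨+z|+x⟩|² = 1/2.
Joint probability = 4/68 × 1/2 = 0.029.

0.029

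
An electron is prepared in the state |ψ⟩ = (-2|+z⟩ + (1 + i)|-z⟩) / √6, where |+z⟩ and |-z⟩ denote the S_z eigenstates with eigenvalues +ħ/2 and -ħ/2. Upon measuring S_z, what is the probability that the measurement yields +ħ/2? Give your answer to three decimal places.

0.667

The +ħ/2 outcome corresponds to |+z⟩. Its amplitude in |ψ⟩ is -2/√6.
P = |-2|² / 6 = 4/6.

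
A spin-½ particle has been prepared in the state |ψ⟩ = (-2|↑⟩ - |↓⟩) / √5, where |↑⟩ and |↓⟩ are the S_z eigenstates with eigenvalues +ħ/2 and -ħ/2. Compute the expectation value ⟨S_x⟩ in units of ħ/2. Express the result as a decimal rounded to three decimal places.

0.800

⟨σ_x⟩ = 2 Re(a* b)/(|a|²+|b|²) with a = -2, b = -1.
a* b = 2, so ⟨σ_x⟩ = 4/5.
⟨S_x⟩ = (ħ/2)·⟨σ_x⟩.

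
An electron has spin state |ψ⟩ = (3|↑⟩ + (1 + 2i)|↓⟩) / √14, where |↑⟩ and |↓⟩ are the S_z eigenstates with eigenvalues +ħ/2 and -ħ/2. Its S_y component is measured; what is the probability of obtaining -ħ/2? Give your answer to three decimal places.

0.071

|-y⟩ = (|↑⟩ - i|↓⟩)/√2, so ⟨-y|ψ⟩ = (1 + i) / (√2·√14).
P = |1 + i|² / 28 = 2/28.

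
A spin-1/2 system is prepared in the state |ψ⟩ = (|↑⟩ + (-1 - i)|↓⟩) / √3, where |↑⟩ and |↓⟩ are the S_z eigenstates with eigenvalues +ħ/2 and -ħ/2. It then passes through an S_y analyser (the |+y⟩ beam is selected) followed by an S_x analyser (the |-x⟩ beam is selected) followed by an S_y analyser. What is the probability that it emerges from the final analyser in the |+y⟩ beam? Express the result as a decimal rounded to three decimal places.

0.042

First analyser (S_y): P(|+y⟩) = |⟨+y|ψ⟩|² = 1/6.
After stage 1 the state is |+y⟩; P(|-x⟩) = |⟨-x|+y⟩|² = 1/2.
After stage 2 the state is |-x⟩; P(|+y⟩) = |⟨+y|-x⟩|² = 1/2.
Joint probability = 1/6 × 1/2 × 1/2 = 0.042.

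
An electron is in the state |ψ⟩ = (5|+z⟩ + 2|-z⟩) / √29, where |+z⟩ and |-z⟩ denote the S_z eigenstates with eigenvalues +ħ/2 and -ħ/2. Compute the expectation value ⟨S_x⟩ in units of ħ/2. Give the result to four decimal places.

0.6897

⟨σ_x⟩ = 2 Re(a* b)/(|a|²+|b|²) with a = 5, b = 2.
a* b = 10, so ⟨σ_x⟩ = 20/29.
⟨S_x⟩ = (ħ/2)·⟨σ_x⟩.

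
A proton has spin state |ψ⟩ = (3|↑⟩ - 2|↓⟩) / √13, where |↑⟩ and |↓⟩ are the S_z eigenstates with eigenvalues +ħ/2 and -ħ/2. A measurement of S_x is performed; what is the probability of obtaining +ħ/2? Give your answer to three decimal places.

0.038

|+x⟩ = (|↑⟩ + |↓⟩)/√2, so ⟨+x|ψ⟩ = (1) / (√2·√13).
P = |1|² / 26 = 1/26.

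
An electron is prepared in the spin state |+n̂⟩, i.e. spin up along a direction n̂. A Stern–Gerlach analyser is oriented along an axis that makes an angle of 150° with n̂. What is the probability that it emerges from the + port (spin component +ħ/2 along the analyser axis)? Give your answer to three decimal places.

0.067

For spin-½, the probability of finding spin-up along an axis at angle θ to the initial spin direction is cos²(θ/2); spin-down is sin²(θ/2).
θ = 150°, so P = cos²(75°) ≈ 0.067.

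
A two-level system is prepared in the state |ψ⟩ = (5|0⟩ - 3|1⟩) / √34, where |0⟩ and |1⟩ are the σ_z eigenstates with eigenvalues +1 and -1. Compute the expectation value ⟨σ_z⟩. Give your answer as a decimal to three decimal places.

⟨σ_z⟩ = |a|² - |b|² divided by |a|²+|b|², with a, b the |0⟩, |1⟩ amplitudes.
= (25 - 9)/34 = 16/34.

0.471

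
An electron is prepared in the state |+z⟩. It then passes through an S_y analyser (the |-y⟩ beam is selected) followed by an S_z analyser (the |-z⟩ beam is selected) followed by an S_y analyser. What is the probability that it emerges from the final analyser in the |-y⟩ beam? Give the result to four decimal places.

First analyser (S_y): from |+z⟩, P(|-y⟩) = 1/2.
After stage 1 the state is |-y⟩; P(|-z⟩) = |⟨-z|-y⟩|² = 1/2.
After stage 2 the state is |-z⟩; P(|-y⟩) = |⟨-y|-z⟩|² = 1/2.
Joint probability = 1/2 × 1/2 × 1/2 = 0.1250.

0.1250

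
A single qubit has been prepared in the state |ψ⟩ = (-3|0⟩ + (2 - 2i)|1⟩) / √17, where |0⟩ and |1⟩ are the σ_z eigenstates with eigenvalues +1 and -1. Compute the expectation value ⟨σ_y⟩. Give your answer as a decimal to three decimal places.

⟨σ_y⟩ = 2 Im(a* b)/(|a|²+|b|²) with a = -3, b = (2 - 2i).
a* b = (-6 + 6i), so ⟨σ_y⟩ = 12/17.

0.706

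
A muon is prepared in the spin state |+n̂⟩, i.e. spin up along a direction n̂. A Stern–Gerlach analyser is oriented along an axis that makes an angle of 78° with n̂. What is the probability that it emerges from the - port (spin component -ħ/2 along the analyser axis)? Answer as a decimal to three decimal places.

For spin-½, the probability of finding spin-up along an axis at angle θ to the initial spin direction is cos²(θ/2); spin-down is sin²(θ/2).
θ = 78°, so P = sin²(39°) ≈ 0.396.

0.396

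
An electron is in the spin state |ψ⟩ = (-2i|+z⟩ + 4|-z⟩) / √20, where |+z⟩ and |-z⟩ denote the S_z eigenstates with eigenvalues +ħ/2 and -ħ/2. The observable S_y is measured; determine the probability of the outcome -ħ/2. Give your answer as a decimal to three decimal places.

|-y⟩ = (|+z⟩ - i|-z⟩)/√2, so ⟨-y|ψ⟩ = (2i) / (√2·√20).
P = |2i|² / 40 = 4/40.

0.100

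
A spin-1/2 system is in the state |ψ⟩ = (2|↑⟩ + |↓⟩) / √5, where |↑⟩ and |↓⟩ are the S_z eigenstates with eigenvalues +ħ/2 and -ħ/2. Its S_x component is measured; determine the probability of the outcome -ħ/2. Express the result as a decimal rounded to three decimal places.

0.100

|-x⟩ = (|↑⟩ - |↓⟩)/√2, so ⟨-x|ψ⟩ = (1) / (√2·√5).
P = |1|² / 10 = 1/10.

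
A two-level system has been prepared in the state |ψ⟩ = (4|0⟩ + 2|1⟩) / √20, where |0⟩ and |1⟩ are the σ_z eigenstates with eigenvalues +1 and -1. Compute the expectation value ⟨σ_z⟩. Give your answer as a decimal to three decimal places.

0.600

⟨σ_z⟩ = |a|² - |b|² divided by |a|²+|b|², with a, b the |0⟩, |1⟩ amplitudes.
= (16 - 4)/20 = 12/20.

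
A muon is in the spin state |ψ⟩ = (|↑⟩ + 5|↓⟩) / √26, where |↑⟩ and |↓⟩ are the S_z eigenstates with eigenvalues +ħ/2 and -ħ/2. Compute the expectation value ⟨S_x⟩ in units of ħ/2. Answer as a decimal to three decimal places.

0.385

⟨σ_x⟩ = 2 Re(a* b)/(|a|²+|b|²) with a = 1, b = 5.
a* b = 5, so ⟨σ_x⟩ = 10/26.
⟨S_x⟩ = (ħ/2)·⟨σ_x⟩.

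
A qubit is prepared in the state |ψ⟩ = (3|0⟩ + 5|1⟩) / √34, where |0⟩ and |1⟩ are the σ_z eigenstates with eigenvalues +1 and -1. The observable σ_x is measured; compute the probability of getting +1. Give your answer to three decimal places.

|+x⟩ = (|0⟩ + |1⟩)/√2, so ⟨+x|ψ⟩ = (8) / (√2·√34).
P = |8|² / 68 = 64/68.

0.941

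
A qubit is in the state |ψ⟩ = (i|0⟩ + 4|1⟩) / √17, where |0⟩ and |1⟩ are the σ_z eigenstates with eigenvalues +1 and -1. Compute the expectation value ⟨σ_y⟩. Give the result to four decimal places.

-0.4706

⟨σ_y⟩ = 2 Im(a* b)/(|a|²+|b|²) with a = i, b = 4.
a* b = -4i, so ⟨σ_y⟩ = -8/17.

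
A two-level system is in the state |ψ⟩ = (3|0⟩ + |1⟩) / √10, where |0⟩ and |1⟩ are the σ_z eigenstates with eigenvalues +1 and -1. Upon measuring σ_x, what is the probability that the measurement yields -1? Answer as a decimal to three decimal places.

0.200

|-x⟩ = (|0⟩ - |1⟩)/√2, so ⟨-x|ψ⟩ = (2) / (√2·√10).
P = |2|² / 20 = 4/20.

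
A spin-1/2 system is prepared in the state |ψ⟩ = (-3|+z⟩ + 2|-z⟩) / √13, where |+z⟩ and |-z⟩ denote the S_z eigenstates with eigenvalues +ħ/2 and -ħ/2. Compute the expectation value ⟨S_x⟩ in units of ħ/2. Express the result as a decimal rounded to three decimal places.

-0.923

⟨σ_x⟩ = 2 Re(a* b)/(|a|²+|b|²) with a = -3, b = 2.
a* b = -6, so ⟨σ_x⟩ = -12/13.
⟨S_x⟩ = (ħ/2)·⟨σ_x⟩.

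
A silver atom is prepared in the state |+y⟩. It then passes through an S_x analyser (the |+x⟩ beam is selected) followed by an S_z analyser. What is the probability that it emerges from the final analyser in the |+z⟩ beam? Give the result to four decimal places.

0.2500

First analyser (S_x): from |+y⟩, P(|+x⟩) = 1/2.
After stage 1 the state is |+x⟩; P(|+z⟩) = |⟨+z|+x⟩|² = 1/2.
Joint probability = 1/2 × 1/2 = 0.2500.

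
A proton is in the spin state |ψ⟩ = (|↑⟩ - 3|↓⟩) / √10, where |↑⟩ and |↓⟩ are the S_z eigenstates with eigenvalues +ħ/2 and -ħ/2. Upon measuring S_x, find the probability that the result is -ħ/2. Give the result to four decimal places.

0.8000

|-x⟩ = (|↑⟩ - |↓⟩)/√2, so ⟨-x|ψ⟩ = (4) / (√2·√10).
P = |4|² / 20 = 16/20.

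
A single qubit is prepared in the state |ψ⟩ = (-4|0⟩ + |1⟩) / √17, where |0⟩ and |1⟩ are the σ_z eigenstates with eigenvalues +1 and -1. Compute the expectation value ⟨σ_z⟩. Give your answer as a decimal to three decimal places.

0.882

⟨σ_z⟩ = |a|² - |b|² divided by |a|²+|b|², with a, b the |0⟩, |1⟩ amplitudes.
= (16 - 1)/17 = 15/17.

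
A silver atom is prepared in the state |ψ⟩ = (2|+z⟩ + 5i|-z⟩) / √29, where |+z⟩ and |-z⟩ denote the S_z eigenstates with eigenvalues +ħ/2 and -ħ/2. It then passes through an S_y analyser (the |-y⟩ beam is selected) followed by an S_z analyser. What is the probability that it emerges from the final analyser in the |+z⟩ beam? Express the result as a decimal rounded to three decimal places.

0.078

First analyser (S_y): P(|-y⟩) = |⟨-y|ψ⟩|² = 9/58.
After stage 1 the state is |-y⟩; P(|+z⟩) = |⟨+z|-y⟩|² = 1/2.
Joint probability = 9/58 × 1/2 = 0.078.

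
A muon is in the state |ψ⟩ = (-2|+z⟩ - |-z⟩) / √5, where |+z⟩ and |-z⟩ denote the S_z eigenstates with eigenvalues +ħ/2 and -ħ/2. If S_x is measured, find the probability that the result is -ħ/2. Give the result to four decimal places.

0.1000

|-x⟩ = (|+z⟩ - |-z⟩)/√2, so ⟨-x|ψ⟩ = (-1) / (√2·√5).
P = |-1|² / 10 = 1/10.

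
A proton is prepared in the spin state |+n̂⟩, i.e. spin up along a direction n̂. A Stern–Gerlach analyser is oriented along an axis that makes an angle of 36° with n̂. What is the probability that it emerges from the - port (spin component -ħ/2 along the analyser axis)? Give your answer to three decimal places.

0.095

For spin-½, the probability of finding spin-up along an axis at angle θ to the initial spin direction is cos²(θ/2); spin-down is sin²(θ/2).
θ = 36°, so P = sin²(18°) ≈ 0.095.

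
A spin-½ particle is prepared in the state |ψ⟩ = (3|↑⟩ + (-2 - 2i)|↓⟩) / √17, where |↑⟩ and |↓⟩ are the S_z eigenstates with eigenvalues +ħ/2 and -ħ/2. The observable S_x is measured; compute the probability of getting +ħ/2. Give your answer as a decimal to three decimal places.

0.147

|+x⟩ = (|↑⟩ + |↓⟩)/√2, so ⟨+x|ψ⟩ = (1 - 2i) / (√2·√17).
P = |1 - 2i|² / 34 = 5/34.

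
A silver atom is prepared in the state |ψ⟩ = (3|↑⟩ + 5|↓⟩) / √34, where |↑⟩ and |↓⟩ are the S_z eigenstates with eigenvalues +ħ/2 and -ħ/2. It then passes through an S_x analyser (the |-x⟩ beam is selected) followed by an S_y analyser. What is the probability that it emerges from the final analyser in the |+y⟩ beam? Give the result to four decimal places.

0.0294

First analyser (S_x): P(|-x⟩) = |⟨-x|ψ⟩|² = 4/68.
After stage 1 the state is |-x⟩; P(|+y⟩) = |⟨+y|-x⟩|² = 1/2.
Joint probability = 4/68 × 1/2 = 0.0294.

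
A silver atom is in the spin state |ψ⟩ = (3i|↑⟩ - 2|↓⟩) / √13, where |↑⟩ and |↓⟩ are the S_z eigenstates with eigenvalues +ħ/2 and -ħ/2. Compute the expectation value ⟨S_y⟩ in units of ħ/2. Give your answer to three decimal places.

0.923

⟨σ_y⟩ = 2 Im(a* b)/(|a|²+|b|²) with a = 3i, b = -2.
a* b = 6i, so ⟨σ_y⟩ = 12/13.
⟨S_y⟩ = (ħ/2)·⟨σ_y⟩.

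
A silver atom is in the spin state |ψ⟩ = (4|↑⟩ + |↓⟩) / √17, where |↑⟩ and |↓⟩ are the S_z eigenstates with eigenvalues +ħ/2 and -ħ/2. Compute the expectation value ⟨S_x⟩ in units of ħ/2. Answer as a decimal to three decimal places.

⟨σ_x⟩ = 2 Re(a* b)/(|a|²+|b|²) with a = 4, b = 1.
a* b = 4, so ⟨σ_x⟩ = 8/17.
⟨S_x⟩ = (ħ/2)·⟨σ_x⟩.

0.471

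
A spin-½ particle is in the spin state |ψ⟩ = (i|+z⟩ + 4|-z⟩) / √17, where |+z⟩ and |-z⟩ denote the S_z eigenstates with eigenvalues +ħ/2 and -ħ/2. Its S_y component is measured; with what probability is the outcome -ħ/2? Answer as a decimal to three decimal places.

|-y⟩ = (|+z⟩ - i|-z⟩)/√2, so ⟨-y|ψ⟩ = (5i) / (√2·√17).
P = |5i|² / 34 = 25/34.

0.735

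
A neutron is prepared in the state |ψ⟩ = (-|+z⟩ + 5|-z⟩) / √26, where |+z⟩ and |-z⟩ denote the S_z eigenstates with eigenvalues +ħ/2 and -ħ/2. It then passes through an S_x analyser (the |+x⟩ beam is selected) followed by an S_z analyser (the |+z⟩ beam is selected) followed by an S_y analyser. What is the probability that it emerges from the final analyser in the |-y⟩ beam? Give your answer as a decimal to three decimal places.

0.077

First analyser (S_x): P(|+x⟩) = |⟨+x|ψ⟩|² = 16/52.
After stage 1 the state is |+x⟩; P(|+z⟩) = |⟨+z|+x⟩|² = 1/2.
After stage 2 the state is |+z⟩; P(|-y⟩) = |⟨-y|+z⟩|² = 1/2.
Joint probability = 16/52 × 1/2 × 1/2 = 0.077.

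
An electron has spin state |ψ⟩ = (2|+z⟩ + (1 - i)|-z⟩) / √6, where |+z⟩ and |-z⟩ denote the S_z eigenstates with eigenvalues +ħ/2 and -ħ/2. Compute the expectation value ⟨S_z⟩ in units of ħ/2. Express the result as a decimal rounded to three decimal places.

0.333

⟨σ_z⟩ = |a|² - |b|² divided by |a|²+|b|², with a, b the |+z⟩, |-z⟩ amplitudes.
= (4 - 2)/6 = 2/6.
⟨S_z⟩ = (ħ/2)·⟨σ_z⟩.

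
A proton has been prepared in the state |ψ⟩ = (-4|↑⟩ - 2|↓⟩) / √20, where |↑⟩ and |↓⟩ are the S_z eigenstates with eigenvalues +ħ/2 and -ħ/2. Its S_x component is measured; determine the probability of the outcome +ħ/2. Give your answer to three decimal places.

|+x⟩ = (|↑⟩ + |↓⟩)/√2, so ⟨+x|ψ⟩ = (-6) / (√2·√20).
P = |-6|² / 40 = 36/40.

0.900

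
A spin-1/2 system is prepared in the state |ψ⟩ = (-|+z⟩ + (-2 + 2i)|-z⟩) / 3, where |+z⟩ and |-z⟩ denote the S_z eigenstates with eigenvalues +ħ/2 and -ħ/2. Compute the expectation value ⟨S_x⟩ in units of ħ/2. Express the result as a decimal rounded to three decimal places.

⟨σ_x⟩ = 2 Re(a* b)/(|a|²+|b|²) with a = -1, b = (-2 + 2i).
a* b = (2 - 2i), so ⟨σ_x⟩ = 4/9.
⟨S_x⟩ = (ħ/2)·⟨σ_x⟩.

0.444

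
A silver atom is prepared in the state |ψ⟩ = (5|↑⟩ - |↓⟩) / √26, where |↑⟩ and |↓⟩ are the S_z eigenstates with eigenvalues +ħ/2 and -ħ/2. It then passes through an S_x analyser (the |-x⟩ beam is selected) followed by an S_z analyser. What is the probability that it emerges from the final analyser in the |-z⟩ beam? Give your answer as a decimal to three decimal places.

First analyser (S_x): P(|-x⟩) = |⟨-x|ψ⟩|² = 36/52.
After stage 1 the state is |-x⟩; P(|-z⟩) = |⟨-z|-x⟩|² = 1/2.
Joint probability = 36/52 × 1/2 = 0.346.

0.346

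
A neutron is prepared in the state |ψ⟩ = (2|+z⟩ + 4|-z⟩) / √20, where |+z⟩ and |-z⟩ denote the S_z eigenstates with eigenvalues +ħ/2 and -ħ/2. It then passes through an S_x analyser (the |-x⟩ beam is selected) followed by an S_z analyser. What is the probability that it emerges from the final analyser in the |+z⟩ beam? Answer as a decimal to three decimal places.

First analyser (S_x): P(|-x⟩) = |⟨-x|ψ⟩|² = 4/40.
After stage 1 the state is |-x⟩; P(|+z⟩) = |⟨+z|-x⟩|² = 1/2.
Joint probability = 4/40 × 1/2 = 0.050.

0.050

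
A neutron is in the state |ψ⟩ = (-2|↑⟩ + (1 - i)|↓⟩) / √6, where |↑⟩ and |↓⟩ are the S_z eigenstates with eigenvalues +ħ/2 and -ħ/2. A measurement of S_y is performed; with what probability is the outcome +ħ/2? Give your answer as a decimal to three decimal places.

0.833

|+y⟩ = (|↑⟩ + i|↓⟩)/√2, so ⟨+y|ψ⟩ = (-3 - i) / (√2·√6).
P = |-3 - i|² / 12 = 10/12.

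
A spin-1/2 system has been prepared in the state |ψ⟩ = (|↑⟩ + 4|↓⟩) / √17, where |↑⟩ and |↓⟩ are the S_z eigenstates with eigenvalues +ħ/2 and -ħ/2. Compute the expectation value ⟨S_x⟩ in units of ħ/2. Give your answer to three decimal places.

⟨σ_x⟩ = 2 Re(a* b)/(|a|²+|b|²) with a = 1, b = 4.
a* b = 4, so ⟨σ_x⟩ = 8/17.
⟨S_x⟩ = (ħ/2)·⟨σ_x⟩.

0.471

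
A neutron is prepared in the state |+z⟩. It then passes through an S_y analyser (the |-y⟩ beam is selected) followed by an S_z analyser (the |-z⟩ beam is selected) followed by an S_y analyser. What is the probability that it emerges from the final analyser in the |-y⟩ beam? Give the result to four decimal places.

0.1250

First analyser (S_y): from |+z⟩, P(|-y⟩) = 1/2.
After stage 1 the state is |-y⟩; P(|-z⟩) = |⟨-z|-y⟩|² = 1/2.
After stage 2 the state is |-z⟩; P(|-y⟩) = |⟨-y|-z⟩|² = 1/2.
Joint probability = 1/2 × 1/2 × 1/2 = 0.1250.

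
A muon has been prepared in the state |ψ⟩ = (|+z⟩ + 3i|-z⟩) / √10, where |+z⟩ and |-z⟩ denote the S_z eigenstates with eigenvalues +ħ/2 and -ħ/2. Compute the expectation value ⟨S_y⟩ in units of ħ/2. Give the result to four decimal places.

0.6000

⟨σ_y⟩ = 2 Im(a* b)/(|a|²+|b|²) with a = 1, b = 3i.
a* b = 3i, so ⟨σ_y⟩ = 6/10.
⟨S_y⟩ = (ħ/2)·⟨σ_y⟩.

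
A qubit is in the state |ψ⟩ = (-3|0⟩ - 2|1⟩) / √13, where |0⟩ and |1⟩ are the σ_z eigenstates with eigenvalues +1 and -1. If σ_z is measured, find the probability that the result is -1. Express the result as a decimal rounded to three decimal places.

0.308

The -1 outcome corresponds to |1⟩. Its amplitude in |ψ⟩ is -2/√13.
P = |-2|² / 13 = 4/13.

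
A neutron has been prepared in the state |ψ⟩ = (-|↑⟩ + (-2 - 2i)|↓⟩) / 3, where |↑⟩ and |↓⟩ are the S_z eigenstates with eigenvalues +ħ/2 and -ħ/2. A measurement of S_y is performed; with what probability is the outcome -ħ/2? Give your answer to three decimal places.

0.278

|-y⟩ = (|↑⟩ - i|↓⟩)/√2, so ⟨-y|ψ⟩ = (1 - 2i) / (√2·3).
P = |1 - 2i|² / 18 = 5/18.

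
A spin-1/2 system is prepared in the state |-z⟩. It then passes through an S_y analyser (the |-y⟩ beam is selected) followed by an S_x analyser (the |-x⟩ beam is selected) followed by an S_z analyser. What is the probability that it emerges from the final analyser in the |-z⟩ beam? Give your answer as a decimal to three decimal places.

0.125

First analyser (S_y): from |-z⟩, P(|-y⟩) = 1/2.
After stage 1 the state is |-y⟩; P(|-x⟩) = |⟨-x|-y⟩|² = 1/2.
After stage 2 the state is |-x⟩; P(|-z⟩) = |⟨-z|-x⟩|² = 1/2.
Joint probability = 1/2 × 1/2 × 1/2 = 0.125.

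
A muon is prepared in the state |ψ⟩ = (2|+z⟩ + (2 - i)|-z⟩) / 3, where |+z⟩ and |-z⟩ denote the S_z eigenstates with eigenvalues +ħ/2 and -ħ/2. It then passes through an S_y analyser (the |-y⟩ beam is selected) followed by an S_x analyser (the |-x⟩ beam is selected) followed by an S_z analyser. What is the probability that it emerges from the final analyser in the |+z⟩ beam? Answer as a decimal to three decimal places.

0.181

First analyser (S_y): P(|-y⟩) = |⟨-y|ψ⟩|² = 13/18.
After stage 1 the state is |-y⟩; P(|-x⟩) = |⟨-x|-y⟩|² = 1/2.
After stage 2 the state is |-x⟩; P(|+z⟩) = |⟨+z|-x⟩|² = 1/2.
Joint probability = 13/18 × 1/2 × 1/2 = 0.181.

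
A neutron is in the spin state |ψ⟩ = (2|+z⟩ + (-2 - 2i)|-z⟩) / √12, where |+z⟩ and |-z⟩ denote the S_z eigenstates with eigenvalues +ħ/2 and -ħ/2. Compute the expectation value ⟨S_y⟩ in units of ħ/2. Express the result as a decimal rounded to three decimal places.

-0.667

⟨σ_y⟩ = 2 Im(a* b)/(|a|²+|b|²) with a = 2, b = (-2 - 2i).
a* b = (-4 - 4i), so ⟨σ_y⟩ = -8/12.
⟨S_y⟩ = (ħ/2)·⟨σ_y⟩.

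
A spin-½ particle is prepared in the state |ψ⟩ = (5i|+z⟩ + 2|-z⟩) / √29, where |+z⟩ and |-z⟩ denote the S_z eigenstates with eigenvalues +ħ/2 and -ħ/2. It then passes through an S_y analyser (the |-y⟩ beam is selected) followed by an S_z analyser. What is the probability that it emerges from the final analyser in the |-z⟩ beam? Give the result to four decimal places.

First analyser (S_y): P(|-y⟩) = |⟨-y|ψ⟩|² = 49/58.
After stage 1 the state is |-y⟩; P(|-z⟩) = |⟨-z|-y⟩|² = 1/2.
Joint probability = 49/58 × 1/2 = 0.4224.

0.4224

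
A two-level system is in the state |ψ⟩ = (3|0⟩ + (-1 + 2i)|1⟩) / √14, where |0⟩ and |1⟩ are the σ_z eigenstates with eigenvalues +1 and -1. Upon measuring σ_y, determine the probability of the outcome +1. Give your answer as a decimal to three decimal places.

|+y⟩ = (|0⟩ + i|1⟩)/√2, so ⟨+y|ψ⟩ = (5 + i) / (√2·√14).
P = |5 + i|² / 28 = 26/28.

0.929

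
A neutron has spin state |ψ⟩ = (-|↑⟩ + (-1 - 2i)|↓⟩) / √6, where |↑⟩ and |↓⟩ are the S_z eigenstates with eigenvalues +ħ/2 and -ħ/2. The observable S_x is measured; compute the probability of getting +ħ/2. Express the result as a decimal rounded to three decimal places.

0.667

|+x⟩ = (|↑⟩ + |↓⟩)/√2, so ⟨+x|ψ⟩ = (-2 - 2i) / (√2·√6).
P = |-2 - 2i|² / 12 = 8/12.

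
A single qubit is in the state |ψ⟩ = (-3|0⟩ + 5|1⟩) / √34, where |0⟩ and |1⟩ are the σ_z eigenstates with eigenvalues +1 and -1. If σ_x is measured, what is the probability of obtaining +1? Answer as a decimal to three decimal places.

0.059

|+x⟩ = (|0⟩ + |1⟩)/√2, so ⟨+x|ψ⟩ = (2) / (√2·√34).
P = |2|² / 68 = 4/68.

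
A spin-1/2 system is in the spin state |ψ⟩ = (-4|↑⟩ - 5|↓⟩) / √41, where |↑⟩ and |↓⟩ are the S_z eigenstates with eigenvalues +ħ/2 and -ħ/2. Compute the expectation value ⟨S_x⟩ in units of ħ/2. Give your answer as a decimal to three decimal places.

0.976

⟨σ_x⟩ = 2 Re(a* b)/(|a|²+|b|²) with a = -4, b = -5.
a* b = 20, so ⟨σ_x⟩ = 40/41.
⟨S_x⟩ = (ħ/2)·⟨σ_x⟩.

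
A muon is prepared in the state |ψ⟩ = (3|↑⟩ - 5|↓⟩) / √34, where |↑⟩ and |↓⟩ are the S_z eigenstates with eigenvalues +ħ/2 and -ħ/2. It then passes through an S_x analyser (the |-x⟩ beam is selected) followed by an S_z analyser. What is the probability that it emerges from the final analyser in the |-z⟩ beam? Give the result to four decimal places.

First analyser (S_x): P(|-x⟩) = |⟨-x|ψ⟩|² = 64/68.
After stage 1 the state is |-x⟩; P(|-z⟩) = |⟨-z|-x⟩|² = 1/2.
Joint probability = 64/68 × 1/2 = 0.4706.

0.4706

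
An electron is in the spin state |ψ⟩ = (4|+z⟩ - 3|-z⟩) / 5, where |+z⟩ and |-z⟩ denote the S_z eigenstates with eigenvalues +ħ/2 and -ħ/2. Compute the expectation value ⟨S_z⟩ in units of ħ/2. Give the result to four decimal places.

⟨σ_z⟩ = |a|² - |b|² divided by |a|²+|b|², with a, b the |+z⟩, |-z⟩ amplitudes.
= (16 - 9)/25 = 7/25.
⟨S_z⟩ = (ħ/2)·⟨σ_z⟩.

0.2800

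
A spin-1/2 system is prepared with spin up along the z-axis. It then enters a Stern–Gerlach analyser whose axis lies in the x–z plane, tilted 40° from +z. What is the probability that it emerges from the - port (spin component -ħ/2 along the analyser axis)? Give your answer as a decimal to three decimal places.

0.117

For spin-½, the probability of finding spin-up along an axis at angle θ to the initial spin direction is cos²(θ/2); spin-down is sin²(θ/2).
θ = 40°, so P = sin²(20°) ≈ 0.117.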